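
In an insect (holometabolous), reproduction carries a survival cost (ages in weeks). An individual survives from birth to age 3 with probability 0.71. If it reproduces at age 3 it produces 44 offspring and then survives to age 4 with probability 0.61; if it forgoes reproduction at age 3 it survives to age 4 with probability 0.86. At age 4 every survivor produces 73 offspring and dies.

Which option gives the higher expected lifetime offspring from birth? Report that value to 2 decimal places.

breed at age 3: R₀ = 0.71 × (44 + 0.61 × 73) = 0.71 × 88.5300 = 62.8563
delay to age 4: R₀ = 0.71 × (0.86 × 73) = 0.71 × 62.7800 = 44.5738
Higher: breed at age 3 (62.8563).

62.86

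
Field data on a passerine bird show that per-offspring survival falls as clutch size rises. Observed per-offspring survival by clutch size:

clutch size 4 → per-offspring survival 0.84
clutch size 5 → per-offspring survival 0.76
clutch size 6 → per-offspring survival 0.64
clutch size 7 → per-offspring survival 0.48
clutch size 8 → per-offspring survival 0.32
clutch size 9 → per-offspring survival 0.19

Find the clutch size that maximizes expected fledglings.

6

Expected fledglings = c × s(c):
  c=4: 4 × 0.84 = 3.360
  c=5: 5 × 0.76 = 3.800
  c=6: 6 × 0.64 = 3.840
  c=7: 7 × 0.48 = 3.360
  c=8: 8 × 0.32 = 2.560
  c=9: 9 × 0.19 = 1.710
Maximum at c = 6 (3.840 fledglings).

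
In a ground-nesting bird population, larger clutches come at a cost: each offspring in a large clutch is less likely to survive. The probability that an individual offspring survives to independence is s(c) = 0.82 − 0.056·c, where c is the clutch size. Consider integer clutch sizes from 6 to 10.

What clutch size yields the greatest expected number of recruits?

Expected recruits = c × s(c):
  c=6: 6 × 0.484 = 2.904
  c=7: 7 × 0.428 = 2.996
  c=8: 8 × 0.372 = 2.976
  c=9: 9 × 0.316 = 2.844
  c=10: 10 × 0.260 = 2.600
Maximum at c = 7 (2.996 recruits).

7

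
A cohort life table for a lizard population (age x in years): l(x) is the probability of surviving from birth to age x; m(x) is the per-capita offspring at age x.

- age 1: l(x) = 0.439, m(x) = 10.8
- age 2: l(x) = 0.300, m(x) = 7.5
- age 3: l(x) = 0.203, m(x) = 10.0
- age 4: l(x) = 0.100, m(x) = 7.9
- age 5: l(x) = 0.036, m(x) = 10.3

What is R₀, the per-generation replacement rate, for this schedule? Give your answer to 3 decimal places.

10.182

R₀ = Σ l(x) m(x):
  age 1: 0.439 × 10.8 = 4.7412
  age 2: 0.300 × 7.5 = 2.2500
  age 3: 0.203 × 10.0 = 2.0300
  age 4: 0.100 × 7.9 = 0.7900
  age 5: 0.036 × 10.3 = 0.3708
R₀ = 4.7412 + 2.2500 + 2.0300 + 0.7900 + 0.3708 = 10.1820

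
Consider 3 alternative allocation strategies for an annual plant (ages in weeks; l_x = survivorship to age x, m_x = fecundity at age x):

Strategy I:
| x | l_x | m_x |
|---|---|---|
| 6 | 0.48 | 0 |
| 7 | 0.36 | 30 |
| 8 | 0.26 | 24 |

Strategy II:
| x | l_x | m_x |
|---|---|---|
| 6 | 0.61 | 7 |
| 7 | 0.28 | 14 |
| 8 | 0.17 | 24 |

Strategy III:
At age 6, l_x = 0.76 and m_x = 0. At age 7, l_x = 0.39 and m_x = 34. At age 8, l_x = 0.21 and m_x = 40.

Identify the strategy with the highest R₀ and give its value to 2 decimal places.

21.66

Strategy I: R₀ = 0.48×0 + 0.36×30 + 0.26×24 = 17.0400
Strategy II: R₀ = 0.61×7 + 0.28×14 + 0.17×24 = 12.2700
Strategy III: R₀ = 0.76×0 + 0.39×34 + 0.21×40 = 21.6600
Highest R₀: strategy III with 21.6600.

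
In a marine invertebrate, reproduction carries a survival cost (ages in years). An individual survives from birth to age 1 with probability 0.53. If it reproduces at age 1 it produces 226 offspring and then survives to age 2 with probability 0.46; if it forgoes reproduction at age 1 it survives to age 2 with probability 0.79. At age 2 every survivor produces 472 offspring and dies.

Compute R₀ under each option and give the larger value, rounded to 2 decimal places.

234.85

breed at age 1: R₀ = 0.53 × (226 + 0.46 × 472) = 0.53 × 443.1200 = 234.8536
delay to age 2: R₀ = 0.53 × (0.79 × 472) = 0.53 × 372.8800 = 197.6264
Higher: breed at age 1 (234.8536).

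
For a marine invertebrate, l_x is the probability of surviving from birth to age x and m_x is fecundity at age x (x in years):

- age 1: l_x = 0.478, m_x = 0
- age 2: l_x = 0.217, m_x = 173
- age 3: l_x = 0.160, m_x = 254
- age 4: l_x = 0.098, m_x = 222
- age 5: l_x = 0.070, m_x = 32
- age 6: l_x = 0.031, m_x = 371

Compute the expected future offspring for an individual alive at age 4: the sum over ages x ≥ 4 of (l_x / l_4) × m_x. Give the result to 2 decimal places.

362.21

l_4 = 0.098. Conditional survival from age 4 to x is l_x / l_4.
  x=4: (0.098/0.098) × 222 = 222.0000
  x=5: (0.070/0.098) × 32 = 22.8571
  x=6: (0.031/0.098) × 371 = 117.3571
Sum = 222.0000 + 22.8571 + 117.3571 = 362.2143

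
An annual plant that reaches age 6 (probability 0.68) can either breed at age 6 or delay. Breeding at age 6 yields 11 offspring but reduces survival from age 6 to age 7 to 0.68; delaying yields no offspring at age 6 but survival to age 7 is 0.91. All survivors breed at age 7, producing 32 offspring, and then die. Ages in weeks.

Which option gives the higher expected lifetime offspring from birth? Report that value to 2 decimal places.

22.28

breed at age 6: R₀ = 0.68 × (11 + 0.68 × 32) = 0.68 × 32.7600 = 22.2768
delay to age 7: R₀ = 0.68 × (0.91 × 32) = 0.68 × 29.1200 = 19.8016
Higher: breed at age 6 (22.2768).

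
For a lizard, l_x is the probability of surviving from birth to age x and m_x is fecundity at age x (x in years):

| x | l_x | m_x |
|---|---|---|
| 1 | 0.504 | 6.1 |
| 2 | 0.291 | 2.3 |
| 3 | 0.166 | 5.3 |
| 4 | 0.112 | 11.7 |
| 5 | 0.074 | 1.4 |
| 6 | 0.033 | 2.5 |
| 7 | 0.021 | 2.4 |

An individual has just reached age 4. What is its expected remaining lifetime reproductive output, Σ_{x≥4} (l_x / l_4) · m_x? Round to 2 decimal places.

l_4 = 0.112. Conditional survival from age 4 to x is l_x / l_4.
  x=4: (0.112/0.112) × 11.7 = 11.7000
  x=5: (0.074/0.112) × 1.4 = 0.9250
  x=6: (0.033/0.112) × 2.5 = 0.7366
  x=7: (0.021/0.112) × 2.4 = 0.4500
Sum = 11.7000 + 0.9250 + 0.7366 + 0.4500 = 13.8116

13.81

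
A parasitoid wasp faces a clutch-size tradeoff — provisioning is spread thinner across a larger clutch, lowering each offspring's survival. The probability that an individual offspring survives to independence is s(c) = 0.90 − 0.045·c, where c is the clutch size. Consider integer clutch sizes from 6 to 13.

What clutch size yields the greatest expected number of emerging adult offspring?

10

Expected emerging adult offspring = c × s(c):
  c=6: 6 × 0.630 = 3.780
  c=7: 7 × 0.585 = 4.095
  c=8: 8 × 0.540 = 4.320
  c=9: 9 × 0.495 = 4.455
  c=10: 10 × 0.450 = 4.500
  c=11: 11 × 0.405 = 4.455
  c=12: 12 × 0.360 = 4.320
  c=13: 13 × 0.315 = 4.095
Maximum at c = 10 (4.500 emerging adult offspring).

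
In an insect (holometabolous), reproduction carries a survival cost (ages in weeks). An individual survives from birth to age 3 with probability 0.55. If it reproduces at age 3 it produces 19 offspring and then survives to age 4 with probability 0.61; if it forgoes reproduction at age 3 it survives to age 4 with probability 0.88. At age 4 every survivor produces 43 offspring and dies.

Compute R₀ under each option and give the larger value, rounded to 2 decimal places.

breed at age 3: R₀ = 0.55 × (19 + 0.61 × 43) = 0.55 × 45.2300 = 24.8765
delay to age 4: R₀ = 0.55 × (0.88 × 43) = 0.55 × 37.8400 = 20.8120
Higher: breed at age 3 (24.8765).

24.88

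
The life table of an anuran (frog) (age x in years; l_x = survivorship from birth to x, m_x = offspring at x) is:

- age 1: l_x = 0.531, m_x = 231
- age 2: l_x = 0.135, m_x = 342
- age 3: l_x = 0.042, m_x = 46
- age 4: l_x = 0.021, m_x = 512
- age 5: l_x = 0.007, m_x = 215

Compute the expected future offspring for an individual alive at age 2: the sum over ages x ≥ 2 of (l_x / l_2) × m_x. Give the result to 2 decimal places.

447.10

l_2 = 0.135. Conditional survival from age 2 to x is l_x / l_2.
  x=2: (0.135/0.135) × 342 = 342.0000
  x=3: (0.042/0.135) × 46 = 14.3111
  x=4: (0.021/0.135) × 512 = 79.6444
  x=5: (0.007/0.135) × 215 = 11.1481
Sum = 342.0000 + 14.3111 + 79.6444 + 11.1481 = 447.1037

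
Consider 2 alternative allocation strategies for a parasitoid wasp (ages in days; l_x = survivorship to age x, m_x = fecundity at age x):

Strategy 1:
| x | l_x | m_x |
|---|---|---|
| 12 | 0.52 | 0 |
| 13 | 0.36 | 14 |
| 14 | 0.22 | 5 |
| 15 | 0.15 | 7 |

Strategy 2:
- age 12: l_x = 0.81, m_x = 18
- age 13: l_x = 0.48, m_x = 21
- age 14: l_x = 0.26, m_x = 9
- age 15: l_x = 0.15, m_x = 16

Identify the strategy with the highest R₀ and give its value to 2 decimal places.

29.40

Strategy 1: R₀ = 0.52×0 + 0.36×14 + 0.22×5 + 0.15×7 = 7.1900
Strategy 2: R₀ = 0.81×18 + 0.48×21 + 0.26×9 + 0.15×16 = 29.4000
Highest R₀: strategy 2 with 29.4000.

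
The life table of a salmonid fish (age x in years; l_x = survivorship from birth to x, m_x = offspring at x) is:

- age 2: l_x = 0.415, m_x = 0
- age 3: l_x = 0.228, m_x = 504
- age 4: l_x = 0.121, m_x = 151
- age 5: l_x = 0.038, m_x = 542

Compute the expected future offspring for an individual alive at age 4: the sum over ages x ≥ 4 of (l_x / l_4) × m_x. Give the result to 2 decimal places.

321.21

l_4 = 0.121. Conditional survival from age 4 to x is l_x / l_4.
  x=4: (0.121/0.121) × 151 = 151.0000
  x=5: (0.038/0.121) × 542 = 170.2149
Sum = 151.0000 + 170.2149 = 321.2149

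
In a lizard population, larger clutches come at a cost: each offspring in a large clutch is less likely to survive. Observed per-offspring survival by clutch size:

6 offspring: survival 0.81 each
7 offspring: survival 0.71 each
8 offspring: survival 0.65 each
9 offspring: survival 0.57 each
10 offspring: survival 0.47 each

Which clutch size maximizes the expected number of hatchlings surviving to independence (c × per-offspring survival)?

Expected hatchlings surviving to independence = c × s(c):
  c=6: 6 × 0.81 = 4.860
  c=7: 7 × 0.71 = 4.970
  c=8: 8 × 0.65 = 5.200
  c=9: 9 × 0.57 = 5.130
  c=10: 10 × 0.47 = 4.700
Maximum at c = 8 (5.200 hatchlings surviving to independence).

8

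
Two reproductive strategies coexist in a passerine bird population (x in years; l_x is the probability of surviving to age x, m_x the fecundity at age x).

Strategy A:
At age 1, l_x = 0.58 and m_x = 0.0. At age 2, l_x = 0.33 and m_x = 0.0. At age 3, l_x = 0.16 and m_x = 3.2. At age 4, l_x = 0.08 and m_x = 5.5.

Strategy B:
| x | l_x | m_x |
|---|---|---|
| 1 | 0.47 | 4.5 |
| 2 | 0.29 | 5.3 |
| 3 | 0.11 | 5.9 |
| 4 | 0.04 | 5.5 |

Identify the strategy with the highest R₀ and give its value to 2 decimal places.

Strategy A: R₀ = 0.58×0.0 + 0.33×0.0 + 0.16×3.2 + 0.08×5.5 = 0.9520
Strategy B: R₀ = 0.47×4.5 + 0.29×5.3 + 0.11×5.9 + 0.04×5.5 = 4.5210
Highest R₀: strategy B with 4.5210.

4.52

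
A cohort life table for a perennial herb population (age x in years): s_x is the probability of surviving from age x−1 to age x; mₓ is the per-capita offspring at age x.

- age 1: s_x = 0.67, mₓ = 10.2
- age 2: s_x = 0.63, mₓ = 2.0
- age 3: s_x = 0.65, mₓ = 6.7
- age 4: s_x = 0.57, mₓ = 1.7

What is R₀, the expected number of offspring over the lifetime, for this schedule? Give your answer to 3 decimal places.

Survivorship from birth: l_x = s_1·s_2·…·s_x.
  l_1 = 0.67000
  l_2 = 0.42210
  l_3 = 0.27437
  l_4 = 0.15639
R₀ = Σ l_x mₓ:
  age 1: 0.67000 × 10.2 = 6.8340
  age 2: 0.42210 × 2.0 = 0.8442
  age 3: 0.27437 × 6.7 = 1.8383
  age 4: 0.15639 × 1.7 = 0.2659
R₀ = 6.8340 + 0.8442 + 1.8383 + 0.2659 = 9.7823

9.782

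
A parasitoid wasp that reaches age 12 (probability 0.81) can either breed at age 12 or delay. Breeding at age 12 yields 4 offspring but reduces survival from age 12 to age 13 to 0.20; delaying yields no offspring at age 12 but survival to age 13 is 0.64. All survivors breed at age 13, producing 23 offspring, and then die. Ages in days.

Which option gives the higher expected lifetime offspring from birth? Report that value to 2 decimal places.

11.92

breed at age 12: R₀ = 0.81 × (4 + 0.20 × 23) = 0.81 × 8.6000 = 6.9660
delay to age 13: R₀ = 0.81 × (0.64 × 23) = 0.81 × 14.7200 = 11.9232
Higher: delay to age 13 (11.9232).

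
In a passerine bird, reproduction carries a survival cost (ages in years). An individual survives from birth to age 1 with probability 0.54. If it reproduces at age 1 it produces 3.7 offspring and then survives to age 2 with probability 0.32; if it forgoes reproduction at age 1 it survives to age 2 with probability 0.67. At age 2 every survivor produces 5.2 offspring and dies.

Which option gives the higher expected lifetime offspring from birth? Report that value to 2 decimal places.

2.90

breed at age 1: R₀ = 0.54 × (3.7 + 0.32 × 5.2) = 0.54 × 5.3640 = 2.8966
delay to age 2: R₀ = 0.54 × (0.67 × 5.2) = 0.54 × 3.4840 = 1.8814
Higher: breed at age 1 (2.8966).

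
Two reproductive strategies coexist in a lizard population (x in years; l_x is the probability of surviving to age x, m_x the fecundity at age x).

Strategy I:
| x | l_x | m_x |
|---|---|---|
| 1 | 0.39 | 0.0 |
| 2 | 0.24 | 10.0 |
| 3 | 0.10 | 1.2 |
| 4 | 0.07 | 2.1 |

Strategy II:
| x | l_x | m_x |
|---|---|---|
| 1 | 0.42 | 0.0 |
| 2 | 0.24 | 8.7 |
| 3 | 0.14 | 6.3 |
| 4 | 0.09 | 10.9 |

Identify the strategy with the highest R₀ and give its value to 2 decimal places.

3.95

Strategy I: R₀ = 0.39×0.0 + 0.24×10.0 + 0.10×1.2 + 0.07×2.1 = 2.6670
Strategy II: R₀ = 0.42×0.0 + 0.24×8.7 + 0.14×6.3 + 0.09×10.9 = 3.9510
Highest R₀: strategy II with 3.9510.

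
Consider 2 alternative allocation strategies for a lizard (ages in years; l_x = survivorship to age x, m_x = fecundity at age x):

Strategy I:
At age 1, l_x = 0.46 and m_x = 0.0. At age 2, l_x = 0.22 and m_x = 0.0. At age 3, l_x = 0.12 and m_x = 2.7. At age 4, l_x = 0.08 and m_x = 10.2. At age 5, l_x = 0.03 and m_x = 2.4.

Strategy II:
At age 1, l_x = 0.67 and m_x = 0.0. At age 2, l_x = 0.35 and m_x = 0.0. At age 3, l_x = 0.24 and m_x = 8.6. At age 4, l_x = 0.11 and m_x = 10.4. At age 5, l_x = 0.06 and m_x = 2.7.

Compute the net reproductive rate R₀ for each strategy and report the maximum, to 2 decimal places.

3.37

Strategy I: R₀ = 0.46×0.0 + 0.22×0.0 + 0.12×2.7 + 0.08×10.2 + 0.03×2.4 = 1.2120
Strategy II: R₀ = 0.67×0.0 + 0.35×0.0 + 0.24×8.6 + 0.11×10.4 + 0.06×2.7 = 3.3700
Highest R₀: strategy II with 3.3700.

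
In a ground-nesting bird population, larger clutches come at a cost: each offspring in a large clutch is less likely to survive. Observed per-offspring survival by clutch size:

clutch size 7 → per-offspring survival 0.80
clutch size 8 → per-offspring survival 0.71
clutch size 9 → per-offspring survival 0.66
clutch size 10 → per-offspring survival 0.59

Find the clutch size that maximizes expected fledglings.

Expected fledglings = c × s(c):
  c=7: 7 × 0.80 = 5.600
  c=8: 8 × 0.71 = 5.680
  c=9: 9 × 0.66 = 5.940
  c=10: 10 × 0.59 = 5.900
Maximum at c = 9 (5.940 fledglings).

9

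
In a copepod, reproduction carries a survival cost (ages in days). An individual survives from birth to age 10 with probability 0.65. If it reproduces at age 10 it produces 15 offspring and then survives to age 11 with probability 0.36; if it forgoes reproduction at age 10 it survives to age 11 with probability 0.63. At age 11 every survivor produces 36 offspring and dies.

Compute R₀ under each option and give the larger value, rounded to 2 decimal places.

breed at age 10: R₀ = 0.65 × (15 + 0.36 × 36) = 0.65 × 27.9600 = 18.1740
delay to age 11: R₀ = 0.65 × (0.63 × 36) = 0.65 × 22.6800 = 14.7420
Higher: breed at age 10 (18.1740).

18.17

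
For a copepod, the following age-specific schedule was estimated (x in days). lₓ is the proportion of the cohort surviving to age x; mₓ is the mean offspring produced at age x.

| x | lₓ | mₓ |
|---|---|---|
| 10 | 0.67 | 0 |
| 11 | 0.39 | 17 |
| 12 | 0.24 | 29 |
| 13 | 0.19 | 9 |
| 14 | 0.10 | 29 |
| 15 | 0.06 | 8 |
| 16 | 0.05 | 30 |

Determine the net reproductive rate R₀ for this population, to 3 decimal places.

20.180

R₀ = Σ lₓ mₓ:
  age 10: 0.67 × 0 = 0.0000
  age 11: 0.39 × 17 = 6.6300
  age 12: 0.24 × 29 = 6.9600
  age 13: 0.19 × 9 = 1.7100
  age 14: 0.10 × 29 = 2.9000
  age 15: 0.06 × 8 = 0.4800
  age 16: 0.05 × 30 = 1.5000
R₀ = 0.0000 + 6.6300 + 6.9600 + 1.7100 + 2.9000 + 0.4800 + 1.5000 = 20.1800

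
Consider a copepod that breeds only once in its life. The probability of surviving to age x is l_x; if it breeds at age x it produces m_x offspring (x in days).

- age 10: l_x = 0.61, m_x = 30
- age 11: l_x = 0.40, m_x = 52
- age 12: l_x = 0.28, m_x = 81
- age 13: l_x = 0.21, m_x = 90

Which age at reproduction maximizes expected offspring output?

12

Expected offspring if breeding at age x = l_x × m_x:
  age 10: 0.61 × 30 = 18.300
  age 11: 0.40 × 52 = 20.800
  age 12: 0.28 × 81 = 22.680
  age 13: 0.21 × 90 = 18.900
Maximum at age 12 (22.680).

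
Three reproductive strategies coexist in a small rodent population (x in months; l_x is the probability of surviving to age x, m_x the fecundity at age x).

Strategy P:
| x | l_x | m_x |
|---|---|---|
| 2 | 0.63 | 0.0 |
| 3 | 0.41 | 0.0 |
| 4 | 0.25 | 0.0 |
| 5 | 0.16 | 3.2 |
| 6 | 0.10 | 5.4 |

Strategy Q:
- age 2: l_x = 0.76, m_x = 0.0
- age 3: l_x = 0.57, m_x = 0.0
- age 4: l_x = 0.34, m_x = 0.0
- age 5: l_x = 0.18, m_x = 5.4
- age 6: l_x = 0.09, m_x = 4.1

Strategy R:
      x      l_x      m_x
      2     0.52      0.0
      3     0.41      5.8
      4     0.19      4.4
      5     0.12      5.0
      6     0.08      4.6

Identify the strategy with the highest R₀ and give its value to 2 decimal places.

Strategy P: R₀ = 0.63×0.0 + 0.41×0.0 + 0.25×0.0 + 0.16×3.2 + 0.10×5.4 = 1.0520
Strategy Q: R₀ = 0.76×0.0 + 0.57×0.0 + 0.34×0.0 + 0.18×5.4 + 0.09×4.1 = 1.3410
Strategy R: R₀ = 0.52×0.0 + 0.41×5.8 + 0.19×4.4 + 0.12×5.0 + 0.08×4.6 = 4.1820
Highest R₀: strategy R with 4.1820.

4.18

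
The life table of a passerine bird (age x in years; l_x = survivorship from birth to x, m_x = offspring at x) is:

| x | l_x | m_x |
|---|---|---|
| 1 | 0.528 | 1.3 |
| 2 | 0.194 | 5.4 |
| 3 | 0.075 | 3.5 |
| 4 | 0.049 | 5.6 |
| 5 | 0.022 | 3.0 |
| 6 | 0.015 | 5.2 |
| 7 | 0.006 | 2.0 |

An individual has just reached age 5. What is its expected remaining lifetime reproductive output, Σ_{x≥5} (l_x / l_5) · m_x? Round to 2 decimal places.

7.09

l_5 = 0.022. Conditional survival from age 5 to x is l_x / l_5.
  x=5: (0.022/0.022) × 3.0 = 3.0000
  x=6: (0.015/0.022) × 5.2 = 3.5455
  x=7: (0.006/0.022) × 2.0 = 0.5455
Sum = 3.0000 + 3.5455 + 0.5455 = 7.0909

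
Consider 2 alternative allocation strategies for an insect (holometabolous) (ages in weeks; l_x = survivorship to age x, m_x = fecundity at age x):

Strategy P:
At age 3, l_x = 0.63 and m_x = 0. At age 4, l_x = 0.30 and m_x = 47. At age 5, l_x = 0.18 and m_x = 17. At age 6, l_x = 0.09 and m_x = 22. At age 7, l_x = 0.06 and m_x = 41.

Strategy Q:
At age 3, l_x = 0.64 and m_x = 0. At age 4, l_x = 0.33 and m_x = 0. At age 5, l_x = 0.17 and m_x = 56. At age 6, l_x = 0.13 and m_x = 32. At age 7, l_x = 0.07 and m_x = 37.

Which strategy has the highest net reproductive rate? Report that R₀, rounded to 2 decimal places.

Strategy P: R₀ = 0.63×0 + 0.30×47 + 0.18×17 + 0.09×22 + 0.06×41 = 21.6000
Strategy Q: R₀ = 0.64×0 + 0.33×0 + 0.17×56 + 0.13×32 + 0.07×37 = 16.2700
Highest R₀: strategy P with 21.6000.

21.60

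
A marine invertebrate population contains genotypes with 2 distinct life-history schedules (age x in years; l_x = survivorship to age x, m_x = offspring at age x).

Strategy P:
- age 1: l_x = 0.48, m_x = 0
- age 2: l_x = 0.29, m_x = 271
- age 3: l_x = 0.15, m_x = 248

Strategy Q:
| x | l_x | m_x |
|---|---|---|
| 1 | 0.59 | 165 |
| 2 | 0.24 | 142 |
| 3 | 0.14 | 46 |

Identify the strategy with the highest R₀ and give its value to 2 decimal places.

137.87

Strategy P: R₀ = 0.48×0 + 0.29×271 + 0.15×248 = 115.7900
Strategy Q: R₀ = 0.59×165 + 0.24×142 + 0.14×46 = 137.8700
Highest R₀: strategy Q with 137.8700.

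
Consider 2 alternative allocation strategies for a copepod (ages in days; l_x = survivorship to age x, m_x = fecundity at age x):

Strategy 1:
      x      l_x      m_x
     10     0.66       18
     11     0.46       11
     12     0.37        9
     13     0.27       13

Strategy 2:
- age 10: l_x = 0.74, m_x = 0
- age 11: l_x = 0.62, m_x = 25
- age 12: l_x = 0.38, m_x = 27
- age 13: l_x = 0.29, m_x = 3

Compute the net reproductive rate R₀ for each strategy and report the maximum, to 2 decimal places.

26.63

Strategy 1: R₀ = 0.66×18 + 0.46×11 + 0.37×9 + 0.27×13 = 23.7800
Strategy 2: R₀ = 0.74×0 + 0.62×25 + 0.38×27 + 0.29×3 = 26.6300
Highest R₀: strategy 2 with 26.6300.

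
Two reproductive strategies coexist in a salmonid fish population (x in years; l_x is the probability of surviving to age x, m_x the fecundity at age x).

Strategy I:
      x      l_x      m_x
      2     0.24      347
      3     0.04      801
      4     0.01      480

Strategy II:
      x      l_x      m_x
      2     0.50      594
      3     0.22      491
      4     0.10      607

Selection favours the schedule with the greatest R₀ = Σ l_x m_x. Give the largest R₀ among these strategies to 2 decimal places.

465.72

Strategy I: R₀ = 0.24×347 + 0.04×801 + 0.01×480 = 120.1200
Strategy II: R₀ = 0.50×594 + 0.22×491 + 0.10×607 = 465.7200
Highest R₀: strategy II with 465.7200.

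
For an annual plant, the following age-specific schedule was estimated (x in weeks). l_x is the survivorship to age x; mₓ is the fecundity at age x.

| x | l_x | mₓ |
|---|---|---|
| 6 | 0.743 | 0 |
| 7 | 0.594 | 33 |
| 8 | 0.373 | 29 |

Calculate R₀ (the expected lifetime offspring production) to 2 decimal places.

R₀ = Σ l_x mₓ:
  age 6: 0.743 × 0 = 0.0000
  age 7: 0.594 × 33 = 19.6020
  age 8: 0.373 × 29 = 10.8170
R₀ = 0.0000 + 19.6020 + 10.8170 = 30.4190

30.42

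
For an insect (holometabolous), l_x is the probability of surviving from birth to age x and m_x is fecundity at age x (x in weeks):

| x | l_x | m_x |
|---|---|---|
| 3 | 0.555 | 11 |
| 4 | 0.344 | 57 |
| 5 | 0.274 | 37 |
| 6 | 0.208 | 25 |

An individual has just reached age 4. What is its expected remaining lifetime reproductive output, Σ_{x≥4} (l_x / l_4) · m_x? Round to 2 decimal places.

101.59

l_4 = 0.344. Conditional survival from age 4 to x is l_x / l_4.
  x=4: (0.344/0.344) × 57 = 57.0000
  x=5: (0.274/0.344) × 37 = 29.4709
  x=6: (0.208/0.344) × 25 = 15.1163
Sum = 57.0000 + 29.4709 + 15.1163 = 101.5872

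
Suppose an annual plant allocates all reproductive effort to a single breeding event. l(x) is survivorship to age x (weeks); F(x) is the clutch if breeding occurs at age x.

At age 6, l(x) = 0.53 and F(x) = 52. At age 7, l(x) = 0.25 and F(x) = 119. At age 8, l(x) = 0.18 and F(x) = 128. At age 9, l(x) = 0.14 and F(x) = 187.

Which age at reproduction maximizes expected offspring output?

7

Expected offspring if breeding at age x = l(x) × F(x):
  age 6: 0.53 × 52 = 27.560
  age 7: 0.25 × 119 = 29.750
  age 8: 0.18 × 128 = 23.040
  age 9: 0.14 × 187 = 26.180
Maximum at age 7 (29.750).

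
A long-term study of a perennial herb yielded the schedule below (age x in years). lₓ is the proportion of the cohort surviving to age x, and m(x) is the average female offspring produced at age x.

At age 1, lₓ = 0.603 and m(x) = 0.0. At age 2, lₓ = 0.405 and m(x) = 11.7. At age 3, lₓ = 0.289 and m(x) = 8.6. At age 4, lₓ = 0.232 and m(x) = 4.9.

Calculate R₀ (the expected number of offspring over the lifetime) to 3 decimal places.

R₀ = Σ lₓ m(x):
  age 1: 0.603 × 0.0 = 0.0000
  age 2: 0.405 × 11.7 = 4.7385
  age 3: 0.289 × 8.6 = 2.4854
  age 4: 0.232 × 4.9 = 1.1368
R₀ = 0.0000 + 4.7385 + 2.4854 + 1.1368 = 8.3607

8.361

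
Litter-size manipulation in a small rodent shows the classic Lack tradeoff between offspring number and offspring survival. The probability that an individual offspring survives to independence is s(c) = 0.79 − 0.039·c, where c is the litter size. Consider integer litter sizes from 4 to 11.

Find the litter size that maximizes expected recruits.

Expected recruits = c × s(c):
  c=4: 4 × 0.634 = 2.536
  c=5: 5 × 0.595 = 2.975
  c=6: 6 × 0.556 = 3.336
  c=7: 7 × 0.517 = 3.619
  c=8: 8 × 0.478 = 3.824
  c=9: 9 × 0.439 = 3.951
  c=10: 10 × 0.400 = 4.000
  c=11: 11 × 0.361 = 3.971
Maximum at c = 10 (4.000 recruits).

10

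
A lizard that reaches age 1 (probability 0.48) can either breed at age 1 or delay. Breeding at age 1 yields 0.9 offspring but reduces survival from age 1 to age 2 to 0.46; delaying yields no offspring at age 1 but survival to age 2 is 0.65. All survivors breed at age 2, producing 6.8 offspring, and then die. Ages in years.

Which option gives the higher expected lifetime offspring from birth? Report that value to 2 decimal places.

breed at age 1: R₀ = 0.48 × (0.9 + 0.46 × 6.8) = 0.48 × 4.0280 = 1.9334
delay to age 2: R₀ = 0.48 × (0.65 × 6.8) = 0.48 × 4.4200 = 2.1216
Higher: delay to age 2 (2.1216).

2.12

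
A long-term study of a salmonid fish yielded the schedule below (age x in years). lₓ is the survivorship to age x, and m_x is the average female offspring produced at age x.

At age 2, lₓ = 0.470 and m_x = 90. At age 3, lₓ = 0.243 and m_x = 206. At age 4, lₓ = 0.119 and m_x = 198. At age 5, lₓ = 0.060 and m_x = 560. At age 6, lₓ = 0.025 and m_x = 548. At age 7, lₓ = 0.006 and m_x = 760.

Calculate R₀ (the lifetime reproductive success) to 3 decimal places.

R₀ = Σ lₓ m_x:
  age 2: 0.470 × 90 = 42.3000
  age 3: 0.243 × 206 = 50.0580
  age 4: 0.119 × 198 = 23.5620
  age 5: 0.060 × 560 = 33.6000
  age 6: 0.025 × 548 = 13.7000
  age 7: 0.006 × 760 = 4.5600
R₀ = 42.3000 + 50.0580 + 23.5620 + 33.6000 + 13.7000 + 4.5600 = 167.7800

167.780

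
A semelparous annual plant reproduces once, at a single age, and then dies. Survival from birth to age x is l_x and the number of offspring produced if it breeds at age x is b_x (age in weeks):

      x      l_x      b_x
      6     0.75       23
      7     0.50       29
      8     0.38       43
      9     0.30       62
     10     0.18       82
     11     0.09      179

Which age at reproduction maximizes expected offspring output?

Expected offspring if breeding at age x = l_x × b_x:
  age 6: 0.75 × 23 = 17.250
  age 7: 0.50 × 29 = 14.500
  age 8: 0.38 × 43 = 16.340
  age 9: 0.30 × 62 = 18.600
  age 10: 0.18 × 82 = 14.760
  age 11: 0.09 × 179 = 16.110
Maximum at age 9 (18.600).

9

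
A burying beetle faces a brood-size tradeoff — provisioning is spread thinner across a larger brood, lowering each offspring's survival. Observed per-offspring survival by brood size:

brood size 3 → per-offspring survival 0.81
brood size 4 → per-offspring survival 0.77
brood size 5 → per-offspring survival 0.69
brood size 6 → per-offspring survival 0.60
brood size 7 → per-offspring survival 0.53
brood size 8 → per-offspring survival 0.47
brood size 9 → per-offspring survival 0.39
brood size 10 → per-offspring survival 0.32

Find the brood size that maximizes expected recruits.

Expected recruits = c × s(c):
  c=3: 3 × 0.81 = 2.430
  c=4: 4 × 0.77 = 3.080
  c=5: 5 × 0.69 = 3.450
  c=6: 6 × 0.60 = 3.600
  c=7: 7 × 0.53 = 3.710
  c=8: 8 × 0.47 = 3.760
  c=9: 9 × 0.39 = 3.510
  c=10: 10 × 0.32 = 3.200
Maximum at c = 8 (3.760 recruits).

8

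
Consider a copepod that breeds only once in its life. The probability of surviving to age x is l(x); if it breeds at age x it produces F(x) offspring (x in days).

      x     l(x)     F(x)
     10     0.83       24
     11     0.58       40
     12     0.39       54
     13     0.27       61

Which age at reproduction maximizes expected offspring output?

Expected offspring if breeding at age x = l(x) × F(x):
  age 10: 0.83 × 24 = 19.920
  age 11: 0.58 × 40 = 23.200
  age 12: 0.39 × 54 = 21.060
  age 13: 0.27 × 61 = 16.470
Maximum at age 11 (23.200).

11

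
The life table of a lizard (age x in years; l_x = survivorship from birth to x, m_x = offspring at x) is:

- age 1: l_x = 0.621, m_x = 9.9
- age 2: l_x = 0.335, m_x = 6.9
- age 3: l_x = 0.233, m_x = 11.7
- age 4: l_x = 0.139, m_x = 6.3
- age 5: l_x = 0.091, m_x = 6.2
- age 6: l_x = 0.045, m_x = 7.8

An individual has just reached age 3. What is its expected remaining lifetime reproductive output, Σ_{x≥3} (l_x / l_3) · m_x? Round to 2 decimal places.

19.39

l_3 = 0.233. Conditional survival from age 3 to x is l_x / l_3.
  x=3: (0.233/0.233) × 11.7 = 11.7000
  x=4: (0.139/0.233) × 6.3 = 3.7584
  x=5: (0.091/0.233) × 6.2 = 2.4215
  x=6: (0.045/0.233) × 7.8 = 1.5064
Sum = 11.7000 + 3.7584 + 2.4215 + 1.5064 = 19.3863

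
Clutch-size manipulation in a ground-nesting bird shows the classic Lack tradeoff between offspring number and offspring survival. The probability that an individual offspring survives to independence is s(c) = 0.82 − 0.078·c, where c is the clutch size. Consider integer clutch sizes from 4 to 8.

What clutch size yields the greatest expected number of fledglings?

Expected fledglings = c × s(c):
  c=4: 4 × 0.508 = 2.032
  c=5: 5 × 0.430 = 2.150
  c=6: 6 × 0.352 = 2.112
  c=7: 7 × 0.274 = 1.918
  c=8: 8 × 0.196 = 1.568
Maximum at c = 5 (2.150 fledglings).

5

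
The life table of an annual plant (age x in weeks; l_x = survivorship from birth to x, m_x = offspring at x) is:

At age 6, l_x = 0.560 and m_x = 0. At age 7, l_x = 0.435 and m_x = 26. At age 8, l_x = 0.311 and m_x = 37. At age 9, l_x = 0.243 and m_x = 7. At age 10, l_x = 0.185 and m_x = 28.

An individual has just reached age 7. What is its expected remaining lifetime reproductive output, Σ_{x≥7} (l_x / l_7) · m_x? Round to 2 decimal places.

68.27

l_7 = 0.435. Conditional survival from age 7 to x is l_x / l_7.
  x=7: (0.435/0.435) × 26 = 26.0000
  x=8: (0.311/0.435) × 37 = 26.4529
  x=9: (0.243/0.435) × 7 = 3.9103
  x=10: (0.185/0.435) × 28 = 11.9080
Sum = 26.0000 + 26.4529 + 3.9103 + 11.9080 = 68.2713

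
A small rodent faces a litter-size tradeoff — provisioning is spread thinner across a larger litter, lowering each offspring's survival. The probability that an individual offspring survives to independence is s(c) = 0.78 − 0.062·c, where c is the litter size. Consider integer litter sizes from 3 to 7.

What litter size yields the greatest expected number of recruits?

Expected recruits = c × s(c):
  c=3: 3 × 0.594 = 1.782
  c=4: 4 × 0.532 = 2.128
  c=5: 5 × 0.470 = 2.350
  c=6: 6 × 0.408 = 2.448
  c=7: 7 × 0.346 = 2.422
Maximum at c = 6 (2.448 recruits).

6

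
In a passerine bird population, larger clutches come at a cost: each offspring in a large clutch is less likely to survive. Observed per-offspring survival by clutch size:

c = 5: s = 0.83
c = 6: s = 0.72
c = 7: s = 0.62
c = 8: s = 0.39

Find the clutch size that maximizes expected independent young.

7

Expected independent young = c × s(c):
  c=5: 5 × 0.83 = 4.150
  c=6: 6 × 0.72 = 4.320
  c=7: 7 × 0.62 = 4.340
  c=8: 8 × 0.39 = 3.120
Maximum at c = 7 (4.340 independent young).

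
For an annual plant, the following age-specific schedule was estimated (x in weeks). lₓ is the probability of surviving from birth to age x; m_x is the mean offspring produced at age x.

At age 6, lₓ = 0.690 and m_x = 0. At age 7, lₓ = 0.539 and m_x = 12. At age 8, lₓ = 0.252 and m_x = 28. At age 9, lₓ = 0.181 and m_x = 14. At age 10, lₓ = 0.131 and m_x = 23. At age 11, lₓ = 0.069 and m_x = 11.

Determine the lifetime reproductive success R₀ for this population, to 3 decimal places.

R₀ = Σ lₓ m_x:
  age 6: 0.690 × 0 = 0.0000
  age 7: 0.539 × 12 = 6.4680
  age 8: 0.252 × 28 = 7.0560
  age 9: 0.181 × 14 = 2.5340
  age 10: 0.131 × 23 = 3.0130
  age 11: 0.069 × 11 = 0.7590
R₀ = 0.0000 + 6.4680 + 7.0560 + 2.5340 + 3.0130 + 0.7590 = 19.8300

19.830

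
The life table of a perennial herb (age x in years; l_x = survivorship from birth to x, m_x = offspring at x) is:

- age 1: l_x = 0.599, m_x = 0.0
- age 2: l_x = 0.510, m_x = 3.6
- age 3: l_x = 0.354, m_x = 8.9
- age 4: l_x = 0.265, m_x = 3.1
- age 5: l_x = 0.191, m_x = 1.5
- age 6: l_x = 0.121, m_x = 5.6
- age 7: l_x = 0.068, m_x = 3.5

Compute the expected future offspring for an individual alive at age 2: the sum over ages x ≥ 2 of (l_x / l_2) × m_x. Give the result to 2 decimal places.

13.75

l_2 = 0.510. Conditional survival from age 2 to x is l_x / l_2.
  x=2: (0.510/0.510) × 3.6 = 3.6000
  x=3: (0.354/0.510) × 8.9 = 6.1776
  x=4: (0.265/0.510) × 3.1 = 1.6108
  x=5: (0.191/0.510) × 1.5 = 0.5618
  x=6: (0.121/0.510) × 5.6 = 1.3286
  x=7: (0.068/0.510) × 3.5 = 0.4667
Sum = 3.6000 + 6.1776 + 1.6108 + 0.5618 + 1.3286 + 0.4667 = 13.7455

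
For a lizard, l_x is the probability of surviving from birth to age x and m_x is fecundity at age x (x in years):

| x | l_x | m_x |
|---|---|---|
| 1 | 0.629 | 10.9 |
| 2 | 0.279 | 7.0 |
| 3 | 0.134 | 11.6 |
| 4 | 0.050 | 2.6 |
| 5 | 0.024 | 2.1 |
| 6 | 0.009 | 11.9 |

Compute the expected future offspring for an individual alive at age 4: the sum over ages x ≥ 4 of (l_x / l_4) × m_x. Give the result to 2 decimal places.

5.75

l_4 = 0.050. Conditional survival from age 4 to x is l_x / l_4.
  x=4: (0.050/0.050) × 2.6 = 2.6000
  x=5: (0.024/0.050) × 2.1 = 1.0080
  x=6: (0.009/0.050) × 11.9 = 2.1420
Sum = 2.6000 + 1.0080 + 2.1420 = 5.7500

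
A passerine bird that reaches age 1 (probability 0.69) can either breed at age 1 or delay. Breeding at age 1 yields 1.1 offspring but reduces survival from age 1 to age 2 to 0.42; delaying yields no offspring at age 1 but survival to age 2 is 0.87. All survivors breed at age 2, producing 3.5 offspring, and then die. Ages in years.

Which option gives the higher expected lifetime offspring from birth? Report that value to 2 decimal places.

breed at age 1: R₀ = 0.69 × (1.1 + 0.42 × 3.5) = 0.69 × 2.5700 = 1.7733
delay to age 2: R₀ = 0.69 × (0.87 × 3.5) = 0.69 × 3.0450 = 2.1010
Higher: delay to age 2 (2.1010).

2.10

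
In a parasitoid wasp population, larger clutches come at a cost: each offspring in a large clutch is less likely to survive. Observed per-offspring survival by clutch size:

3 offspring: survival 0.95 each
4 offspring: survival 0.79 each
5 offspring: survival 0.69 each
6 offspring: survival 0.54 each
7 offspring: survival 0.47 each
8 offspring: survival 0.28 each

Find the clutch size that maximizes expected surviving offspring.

5

Expected surviving offspring = c × s(c):
  c=3: 3 × 0.95 = 2.850
  c=4: 4 × 0.79 = 3.160
  c=5: 5 × 0.69 = 3.450
  c=6: 6 × 0.54 = 3.240
  c=7: 7 × 0.47 = 3.290
  c=8: 8 × 0.28 = 2.240
Maximum at c = 5 (3.450 surviving offspring).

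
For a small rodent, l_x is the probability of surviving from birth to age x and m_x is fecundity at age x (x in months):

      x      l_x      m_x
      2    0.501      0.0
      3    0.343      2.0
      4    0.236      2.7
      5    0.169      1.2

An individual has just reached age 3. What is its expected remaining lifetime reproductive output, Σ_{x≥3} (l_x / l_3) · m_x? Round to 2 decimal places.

4.45

l_3 = 0.343. Conditional survival from age 3 to x is l_x / l_3.
  x=3: (0.343/0.343) × 2.0 = 2.0000
  x=4: (0.236/0.343) × 2.7 = 1.8577
  x=5: (0.169/0.343) × 1.2 = 0.5913
Sum = 2.0000 + 1.8577 + 0.5913 = 4.4490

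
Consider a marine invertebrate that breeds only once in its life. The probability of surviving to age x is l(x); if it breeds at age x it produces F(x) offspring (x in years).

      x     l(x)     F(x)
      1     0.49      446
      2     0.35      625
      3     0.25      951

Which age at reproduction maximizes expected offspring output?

3

Expected offspring if breeding at age x = l(x) × F(x):
  age 1: 0.49 × 446 = 218.540
  age 2: 0.35 × 625 = 218.750
  age 3: 0.25 × 951 = 237.750
Maximum at age 3 (237.750).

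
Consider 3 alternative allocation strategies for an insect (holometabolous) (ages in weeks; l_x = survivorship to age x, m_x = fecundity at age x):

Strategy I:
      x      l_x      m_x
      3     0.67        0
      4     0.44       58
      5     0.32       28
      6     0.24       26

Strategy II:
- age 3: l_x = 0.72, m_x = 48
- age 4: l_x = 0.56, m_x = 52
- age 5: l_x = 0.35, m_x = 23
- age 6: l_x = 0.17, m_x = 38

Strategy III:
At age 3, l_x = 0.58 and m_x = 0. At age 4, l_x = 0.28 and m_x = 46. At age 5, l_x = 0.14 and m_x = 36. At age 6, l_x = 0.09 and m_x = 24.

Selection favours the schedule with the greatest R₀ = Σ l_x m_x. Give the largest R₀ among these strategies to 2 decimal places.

Strategy I: R₀ = 0.67×0 + 0.44×58 + 0.32×28 + 0.24×26 = 40.7200
Strategy II: R₀ = 0.72×48 + 0.56×52 + 0.35×23 + 0.17×38 = 78.1900
Strategy III: R₀ = 0.58×0 + 0.28×46 + 0.14×36 + 0.09×24 = 20.0800
Highest R₀: strategy II with 78.1900.

78.19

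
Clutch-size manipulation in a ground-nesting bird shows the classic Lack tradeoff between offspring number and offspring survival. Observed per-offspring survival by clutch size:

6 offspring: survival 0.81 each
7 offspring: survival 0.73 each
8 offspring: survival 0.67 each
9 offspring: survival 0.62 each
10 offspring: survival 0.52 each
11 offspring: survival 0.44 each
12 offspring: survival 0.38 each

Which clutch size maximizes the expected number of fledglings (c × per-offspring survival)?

Expected fledglings = c × s(c):
  c=6: 6 × 0.81 = 4.860
  c=7: 7 × 0.73 = 5.110
  c=8: 8 × 0.67 = 5.360
  c=9: 9 × 0.62 = 5.580
  c=10: 10 × 0.52 = 5.200
  c=11: 11 × 0.44 = 4.840
  c=12: 12 × 0.38 = 4.560
Maximum at c = 9 (5.580 fledglings).

9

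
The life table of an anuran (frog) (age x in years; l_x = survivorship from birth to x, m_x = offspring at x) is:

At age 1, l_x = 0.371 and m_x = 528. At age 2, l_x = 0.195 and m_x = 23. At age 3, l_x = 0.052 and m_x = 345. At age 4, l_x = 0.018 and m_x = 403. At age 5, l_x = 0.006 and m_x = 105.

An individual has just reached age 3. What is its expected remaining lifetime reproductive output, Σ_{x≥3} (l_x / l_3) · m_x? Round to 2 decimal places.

l_3 = 0.052. Conditional survival from age 3 to x is l_x / l_3.
  x=3: (0.052/0.052) × 345 = 345.0000
  x=4: (0.018/0.052) × 403 = 139.5000
  x=5: (0.006/0.052) × 105 = 12.1154
Sum = 345.0000 + 139.5000 + 12.1154 = 496.6154

496.62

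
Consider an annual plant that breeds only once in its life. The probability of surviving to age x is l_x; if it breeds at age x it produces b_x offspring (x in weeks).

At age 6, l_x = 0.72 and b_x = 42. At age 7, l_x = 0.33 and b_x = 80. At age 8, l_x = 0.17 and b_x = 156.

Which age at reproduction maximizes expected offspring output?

Expected offspring if breeding at age x = l_x × b_x:
  age 6: 0.72 × 42 = 30.240
  age 7: 0.33 × 80 = 26.400
  age 8: 0.17 × 156 = 26.520
Maximum at age 6 (30.240).

6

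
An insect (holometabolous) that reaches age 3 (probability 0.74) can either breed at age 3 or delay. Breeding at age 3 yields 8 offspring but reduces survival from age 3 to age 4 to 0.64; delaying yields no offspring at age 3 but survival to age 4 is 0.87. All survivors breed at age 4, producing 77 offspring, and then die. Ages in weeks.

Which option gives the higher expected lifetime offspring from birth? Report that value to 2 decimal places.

breed at age 3: R₀ = 0.74 × (8 + 0.64 × 77) = 0.74 × 57.2800 = 42.3872
delay to age 4: R₀ = 0.74 × (0.87 × 77) = 0.74 × 66.9900 = 49.5726
Higher: delay to age 4 (49.5726).

49.57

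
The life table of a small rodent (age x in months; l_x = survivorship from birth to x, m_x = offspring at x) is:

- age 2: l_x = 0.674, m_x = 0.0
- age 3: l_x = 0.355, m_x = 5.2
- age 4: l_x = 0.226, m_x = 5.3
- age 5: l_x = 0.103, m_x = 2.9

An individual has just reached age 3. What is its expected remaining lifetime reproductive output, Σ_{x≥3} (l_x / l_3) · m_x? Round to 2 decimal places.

9.42

l_3 = 0.355. Conditional survival from age 3 to x is l_x / l_3.
  x=3: (0.355/0.355) × 5.2 = 5.2000
  x=4: (0.226/0.355) × 5.3 = 3.3741
  x=5: (0.103/0.355) × 2.9 = 0.8414
Sum = 5.2000 + 3.3741 + 0.8414 = 9.4155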